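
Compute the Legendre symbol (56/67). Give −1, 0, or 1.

Pull out 2^3: since 67 ≡ 3 (mod 8), (2/67) = -1, so (2/67)^3 = -1.
Reciprocity: 7 ≡ 3 and 67 ≡ 3 (mod 4), so (7/67) = −(67/7).
Reduce top mod 7: now compute (4/7).
Pull out 2^2: since 7 ≡ 7 (mod 8), (2/7) = +1, so (2/7)^2 = +1.
Reached (1/7) = 1. Collecting the sign flips along the way, the symbol is +1.

1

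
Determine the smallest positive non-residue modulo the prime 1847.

(2/1847) = +1, so 2 is a residue.
(3/1847) = +1, so 3 is a residue.
(4/1847) = +1, so 4 is a residue.
(5/1847) = −1, so 5 is the smallest positive non-residue mod 1847.

5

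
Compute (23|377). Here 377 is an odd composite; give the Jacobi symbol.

1

Reciprocity: 23 ≡ 3 and 377 ≡ 1 (mod 4), so (23/377) = +(377/23).
Reduce top mod 23: now compute (9/23).
Reciprocity: 9 ≡ 1 and 23 ≡ 3 (mod 4), so (9/23) = +(23/9).
Reduce top mod 9: now compute (5/9).
Reciprocity: 5 ≡ 1 and 9 ≡ 1 (mod 4), so (5/9) = +(9/5).
Reduce top mod 5: now compute (4/5).
Pull out 2^2: since 5 ≡ 5 (mod 8), (2/5) = -1, so (2/5)^2 = +1.
Reached (1/5) = 1. Collecting the sign flips along the way, the symbol is +1.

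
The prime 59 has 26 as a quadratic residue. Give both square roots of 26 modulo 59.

12, 47

Since 59 ≡ 3 (mod 4), a square root of 26 is 26^((59+1)/4) = 26^15 mod 59.
Repeated squaring: 26^2≡27, 26^4≡21, 26^8≡28 (mod 59).
26^15 = 26^(8+4+2+1) ≡ 12 (mod 59).
Check: 12² = 144 ≡ 26 (mod 59). The two roots are 12 and 47.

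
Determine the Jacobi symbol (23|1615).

Reciprocity: 23 ≡ 3 and 1615 ≡ 3 (mod 4), so (23/1615) = −(1615/23).
Reduce top mod 23: now compute (5/23).
Reciprocity: 5 ≡ 1 and 23 ≡ 3 (mod 4), so (5/23) = +(23/5).
Reduce top mod 5: now compute (3/5).
Reciprocity: 3 ≡ 3 and 5 ≡ 1 (mod 4), so (3/5) = +(5/3).
Reduce top mod 3: now compute (2/3).
Pull out 2: since 3 ≡ 3 (mod 8), (2/3) = -1.
Reached (1/3) = 1. Collecting the sign flips along the way, the symbol is +1.

1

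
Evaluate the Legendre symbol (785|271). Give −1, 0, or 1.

-1

Euler's criterion: (785/271) ≡ 243^135 (mod 271).
243^2 ≡ 242 (mod 271)
243^4 ≡ 28 (mod 271)
243^8 ≡ 242 (mod 271)
243^16 ≡ 28 (mod 271)
243^32 ≡ 242 (mod 271)
243^64 ≡ 28 (mod 271)
243^128 ≡ 242 (mod 271)
243^135 = 243^(128+4+2+1) ≡ 270 (mod 271).
Result is 270 ≡ −1, so (785/271) = −1.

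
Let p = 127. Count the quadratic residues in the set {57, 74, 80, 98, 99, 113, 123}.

(57/127) = -1 → non-residue.
(74/127) = +1 → QR.
(80/127) = -1 → non-residue.
(98/127) = +1 → QR.
(99/127) = +1 → QR.
(113/127) = +1 → QR.
(123/127) = -1 → non-residue.
Total quadratic residues among the 7: 4.

4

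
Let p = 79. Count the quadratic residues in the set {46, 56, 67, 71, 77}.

(46/79) = +1 → QR.
(56/79) = -1 → non-residue.
(67/79) = +1 → QR.
(71/79) = -1 → non-residue.
(77/79) = -1 → non-residue.
Total quadratic residues among the 5: 2.

2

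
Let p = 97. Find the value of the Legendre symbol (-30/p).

-1

Euler's criterion: (-30/97) ≡ 67^48 (mod 97).
67^2 ≡ 27 (mod 97)
67^4 ≡ 50 (mod 97)
67^8 ≡ 75 (mod 97)
67^16 ≡ 96 (mod 97)
67^32 ≡ 1 (mod 97)
67^48 = 67^(32+16) ≡ 96 (mod 97).
Result is 96 ≡ −1, so (-30/97) = −1.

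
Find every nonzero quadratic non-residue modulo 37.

Square k = 1,…,18 (k and 37−k give the same square):
1²=1, 2²=4, 3²=9, 4²=16, 5²=25, 6²=36, 7²≡12, 8²≡27, 9²≡7, 10²≡26, 11²≡10, 12²≡33, 13²≡21, 14²≡11, 15²≡3, 16²≡34, 17²≡30, 18²≡28 (mod 37).
The residues are {1, 3, 4, 7, 9, 10, 11, 12, 16, 21, 25, 26, 27, 28, 30, 33, 34, 36}; the non-residues are the remaining 18 nonzero classes.

2, 5, 6, 8, 13, 14, 15, 17, 18, 19, 20, 22, 23, 24, 29, 31, 32, 35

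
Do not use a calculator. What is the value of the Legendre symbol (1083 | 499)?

First reduce: 1083 ≡ 85 (mod 499).
Reciprocity: 85 ≡ 1 and 499 ≡ 3 (mod 4), so (85/499) = +(499/85).
Reduce top mod 85: now compute (74/85).
Pull out 2: since 85 ≡ 5 (mod 8), (2/85) = -1.
Reciprocity: 37 ≡ 1 and 85 ≡ 1 (mod 4), so (37/85) = +(85/37).
Reduce top mod 37: now compute (11/37).
Reciprocity: 11 ≡ 3 and 37 ≡ 1 (mod 4), so (11/37) = +(37/11).
Reduce top mod 11: now compute (4/11).
Pull out 2^2: since 11 ≡ 3 (mod 8), (2/11) = -1, so (2/11)^2 = +1.
Reached (1/11) = 1. Collecting the sign flips along the way, the symbol is -1.

-1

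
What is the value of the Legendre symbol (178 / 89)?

0

First reduce: 178 ≡ 0 (mod 89).
Top reduces to 0: gcd > 1, so the symbol is 0.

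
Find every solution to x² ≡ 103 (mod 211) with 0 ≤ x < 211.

37, 174

Since 211 ≡ 3 (mod 4), a square root of 103 is 103^((211+1)/4) = 103^53 mod 211.
Repeated squaring: 103^2≡59, 103^4≡105, 103^8≡53, 103^16≡66, 103^32≡136 (mod 211).
103^53 = 103^(32+16+4+1) ≡ 37 (mod 211).
Check: 37² = 1369 ≡ 103 (mod 211). The two roots are 37 and 174.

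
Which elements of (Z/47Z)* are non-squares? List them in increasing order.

Square k = 1,…,23 (k and 47−k give the same square):
1²=1, 2²=4, 3²=9, 4²=16, 5²=25, 6²=36, 7²≡2, 8²≡17, 9²≡34, 10²≡6, 11²≡27, 12²≡3, 13²≡28, 14²≡8, 15²≡37, 16²≡21, 17²≡7, 18²≡42, 19²≡32, 20²≡24, 21²≡18, 22²≡14, 23²≡12 (mod 47).
The residues are {1, 2, 3, 4, 6, 7, 8, 9, 12, 14, 16, 17, 18, 21, 24, 25, 27, 28, 32, 34, 36, 37, 42}; the non-residues are the remaining 23 nonzero classes.

5 10 11 13 15 19 20 22 23 26 29 30 31 33 35 38 39 40 41 43 44 45 46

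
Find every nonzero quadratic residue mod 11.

Square k = 1,…,5 (k and 11−k give the same square):
1²=1, 2²=4, 3²=9, 4²≡5, 5²≡3 (mod 11).
So the quadratic residues mod 11 are {1, 3, 4, 5, 9}.

1,3,4,5,9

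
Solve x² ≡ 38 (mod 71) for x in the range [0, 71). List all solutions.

31, 40

Since 71 ≡ 3 (mod 4), a square root of 38 is 38^((71+1)/4) = 38^18 mod 71.
Repeated squaring: 38^2≡24, 38^4≡8, 38^8≡64, 38^16≡49 (mod 71).
38^18 = 38^(16+2) ≡ 40 (mod 71).
Check: 40² = 1600 ≡ 38 (mod 71). The two roots are 31 and 40.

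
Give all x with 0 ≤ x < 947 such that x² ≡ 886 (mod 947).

97, 850

Since 947 ≡ 3 (mod 4), a square root of 886 is 886^((947+1)/4) = 886^237 mod 947.
Repeated squaring: 886^2≡880, 886^4≡701, 886^8≡855, 886^16≡888, 886^32≡640, 886^64≡496, 886^128≡743 (mod 947).
886^237 = 886^(128+64+32+8+4+1) ≡ 850 (mod 947).
Check: 850² = 722500 ≡ 886 (mod 947). The two roots are 97 and 850.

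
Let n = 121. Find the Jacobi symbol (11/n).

Reciprocity: 11 ≡ 3 and 121 ≡ 1 (mod 4), so (11/121) = +(121/11).
Reduce top mod 11: now compute (0/11).
Top reduces to 0: gcd > 1, so the symbol is 0.

0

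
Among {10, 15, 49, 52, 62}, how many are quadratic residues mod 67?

4

(10/67) = +1 → QR.
(15/67) = +1 → QR.
(49/67) = +1 → QR.
(52/67) = -1 → non-residue.
(62/67) = +1 → QR.
Total quadratic residues among the 5: 4.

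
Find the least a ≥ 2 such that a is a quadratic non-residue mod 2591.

(2/2591) = +1, so 2 is a residue.
(3/2591) = +1, so 3 is a residue.
(4/2591) = +1, so 4 is a residue.
(5/2591) = +1, so 5 is a residue.
(6/2591) = +1, so 6 is a residue.
(7/2591) = −1, so 7 is the smallest positive non-residue mod 2591.

7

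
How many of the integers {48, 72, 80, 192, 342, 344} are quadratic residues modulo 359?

(48/359) = +1 → QR.
(72/359) = +1 → QR.
(80/359) = +1 → QR.
(192/359) = +1 → QR.
(342/359) = -1 → non-residue.
(344/359) = -1 → non-residue.
Total quadratic residues among the 6: 4.

4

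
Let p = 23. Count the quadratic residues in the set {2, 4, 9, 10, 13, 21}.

(2/23) = +1 → QR.
(4/23) = +1 → QR.
(9/23) = +1 → QR.
(10/23) = -1 → non-residue.
(13/23) = +1 → QR.
(21/23) = -1 → non-residue.
Total quadratic residues among the 6: 4.

4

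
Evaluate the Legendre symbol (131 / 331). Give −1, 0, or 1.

1

Euler's criterion: (131/331) ≡ 131^165 (mod 331).
131^2 ≡ 280 (mod 331)
131^4 ≡ 284 (mod 331)
131^8 ≡ 223 (mod 331)
131^16 ≡ 79 (mod 331)
131^32 ≡ 283 (mod 331)
131^64 ≡ 318 (mod 331)
131^128 ≡ 169 (mod 331)
131^165 = 131^(128+32+4+1) ≡ 1 (mod 331).
Result is 1, so (131/331) = 1.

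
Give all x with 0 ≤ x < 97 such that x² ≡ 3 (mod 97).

10, 87

97 ≡ 1 (mod 4), so we find a root by search.
Trying successive values, 10² = 100 ≡ 3 (mod 97). The other root is 97 − 10 = 87.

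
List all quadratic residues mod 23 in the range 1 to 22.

1 2 3 4 6 8 9 12 13 16 18

Square k = 1,…,11 (k and 23−k give the same square):
1²=1, 2²=4, 3²=9, 4²=16, 5²≡2, 6²≡13, 7²≡3, 8²≡18, 9²≡12, 10²≡8, 11²≡6 (mod 23).
So the quadratic residues mod 23 are {1, 2, 3, 4, 6, 8, 9, 12, 13, 16, 18}.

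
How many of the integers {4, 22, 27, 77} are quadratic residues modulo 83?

3

(4/83) = +1 → QR.
(22/83) = -1 → non-residue.
(27/83) = +1 → QR.
(77/83) = +1 → QR.
Total quadratic residues among the 4: 3.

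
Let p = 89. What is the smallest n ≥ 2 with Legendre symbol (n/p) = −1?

3

(2/89) = +1, so 2 is a residue.
(3/89) = −1, so 3 is the smallest positive non-residue mod 89.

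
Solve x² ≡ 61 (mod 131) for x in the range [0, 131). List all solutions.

Since 131 ≡ 3 (mod 4), a square root of 61 is 61^((131+1)/4) = 61^33 mod 131.
Repeated squaring: 61^2≡53, 61^4≡58, 61^8≡89, 61^16≡61, 61^32≡53 (mod 131).
61^33 = 61^(32+1) ≡ 89 (mod 131).
Check: 89² = 7921 ≡ 61 (mod 131). The two roots are 42 and 89.

42, 89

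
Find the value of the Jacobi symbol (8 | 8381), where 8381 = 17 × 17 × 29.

Pull out 2^3: since 8381 ≡ 5 (mod 8), (2/8381) = -1, so (2/8381)^3 = -1.
Reached (1/8381) = 1. Collecting the sign flips along the way, the symbol is -1.

-1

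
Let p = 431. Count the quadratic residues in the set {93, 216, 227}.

(93/431) = -1 → non-residue.
(216/431) = +1 → QR.
(227/431) = +1 → QR.
Total quadratic residues among the 3: 2.

2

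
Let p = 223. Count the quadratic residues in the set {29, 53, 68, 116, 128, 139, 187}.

(29/223) = +1 → QR.
(53/223) = +1 → QR.
(68/223) = +1 → QR.
(116/223) = +1 → QR.
(128/223) = +1 → QR.
(139/223) = +1 → QR.
(187/223) = -1 → non-residue.
Total quadratic residues among the 7: 6.

6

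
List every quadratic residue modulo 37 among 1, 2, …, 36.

1, 3, 4, 7, 9, 10, 11, 12, 16, 21, 25, 26, 27, 28, 30, 33, 34, 36

Square k = 1,…,18 (k and 37−k give the same square):
1²=1, 2²=4, 3²=9, 4²=16, 5²=25, 6²=36, 7²≡12, 8²≡27, 9²≡7, 10²≡26, 11²≡10, 12²≡33, 13²≡21, 14²≡11, 15²≡3, 16²≡34, 17²≡30, 18²≡28 (mod 37).
So the quadratic residues mod 37 are {1, 3, 4, 7, 9, 10, 11, 12, 16, 21, 25, 26, 27, 28, 30, 33, 34, 36}.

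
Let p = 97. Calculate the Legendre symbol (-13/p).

-1

First reduce: -13 ≡ 84 (mod 97).
Pull out 2^2: since 97 ≡ 1 (mod 8), (2/97) = +1, so (2/97)^2 = +1.
Reciprocity: 21 ≡ 1 and 97 ≡ 1 (mod 4), so (21/97) = +(97/21).
Reduce top mod 21: now compute (13/21).
Reciprocity: 13 ≡ 1 and 21 ≡ 1 (mod 4), so (13/21) = +(21/13).
Reduce top mod 13: now compute (8/13).
Pull out 2^3: since 13 ≡ 5 (mod 8), (2/13) = -1, so (2/13)^3 = -1.
Reached (1/13) = 1. Collecting the sign flips along the way, the symbol is -1.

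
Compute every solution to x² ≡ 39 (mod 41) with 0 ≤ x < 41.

11, 30

41 ≡ 1 (mod 4), so we find a root by search.
Trying successive values, 11² = 121 ≡ 39 (mod 41). The other root is 41 − 11 = 30.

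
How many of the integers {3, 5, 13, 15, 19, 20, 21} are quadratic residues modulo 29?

3

(3/29) = -1 → non-residue.
(5/29) = +1 → QR.
(13/29) = +1 → QR.
(15/29) = -1 → non-residue.
(19/29) = -1 → non-residue.
(20/29) = +1 → QR.
(21/29) = -1 → non-residue.
Total quadratic residues among the 7: 3.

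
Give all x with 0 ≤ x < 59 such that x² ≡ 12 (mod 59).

22, 37

Since 59 ≡ 3 (mod 4), a square root of 12 is 12^((59+1)/4) = 12^15 mod 59.
Repeated squaring: 12^2≡26, 12^4≡27, 12^8≡21 (mod 59).
12^15 = 12^(8+4+2+1) ≡ 22 (mod 59).
Check: 22² = 484 ≡ 12 (mod 59). The two roots are 22 and 37.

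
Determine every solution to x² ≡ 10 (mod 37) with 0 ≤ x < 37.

37 ≡ 1 (mod 4), so we find a root by search.
Trying successive values, 11² = 121 ≡ 10 (mod 37). The other root is 37 − 11 = 26.

11, 26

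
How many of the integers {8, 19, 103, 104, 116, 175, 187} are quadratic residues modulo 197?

(8/197) = -1 → non-residue.
(19/197) = +1 → QR.
(103/197) = -1 → non-residue.
(104/197) = +1 → QR.
(116/197) = +1 → QR.
(175/197) = +1 → QR.
(187/197) = +1 → QR.
Total quadratic residues among the 7: 5.

5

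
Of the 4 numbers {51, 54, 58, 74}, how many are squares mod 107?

0

(51/107) = -1 → non-residue.
(54/107) = -1 → non-residue.
(58/107) = -1 → non-residue.
(74/107) = -1 → non-residue.
Total quadratic residues among the 4: 0.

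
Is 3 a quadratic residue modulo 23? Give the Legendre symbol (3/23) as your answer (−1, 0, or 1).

Euler's criterion: (3/23) ≡ 3^11 (mod 23).
3^2 ≡ 9 (mod 23)
3^4 ≡ 12 (mod 23)
3^8 ≡ 6 (mod 23)
3^11 = 3^(8+2+1) ≡ 1 (mod 23).
Result is 1, so (3/23) = 1.

1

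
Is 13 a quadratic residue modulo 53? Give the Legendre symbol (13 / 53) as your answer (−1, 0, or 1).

1

Reciprocity: 13 ≡ 1 and 53 ≡ 1 (mod 4), so (13/53) = +(53/13).
Reduce top mod 13: now compute (1/13).
Reached (1/13) = 1. Collecting the sign flips along the way, the symbol is +1.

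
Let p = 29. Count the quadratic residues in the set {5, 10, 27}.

(5/29) = +1 → QR.
(10/29) = -1 → non-residue.
(27/29) = -1 → non-residue.
Total quadratic residues among the 3: 1.

1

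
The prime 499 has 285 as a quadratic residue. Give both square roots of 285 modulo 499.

28, 471

Since 499 ≡ 3 (mod 4), a square root of 285 is 285^((499+1)/4) = 285^125 mod 499.
Repeated squaring: 285^2≡387, 285^4≡69, 285^8≡270, 285^16≡46, 285^32≡120, 285^64≡428 (mod 499).
285^125 = 285^(64+32+16+8+4+1) ≡ 471 (mod 499).
Check: 471² = 221841 ≡ 285 (mod 499). The two roots are 28 and 471.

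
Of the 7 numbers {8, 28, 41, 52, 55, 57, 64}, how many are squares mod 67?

(8/67) = -1 → non-residue.
(28/67) = -1 → non-residue.
(41/67) = -1 → non-residue.
(52/67) = -1 → non-residue.
(55/67) = +1 → QR.
(57/67) = -1 → non-residue.
(64/67) = +1 → QR.
Total quadratic residues among the 7: 2.

2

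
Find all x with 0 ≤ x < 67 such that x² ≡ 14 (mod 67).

Since 67 ≡ 3 (mod 4), a square root of 14 is 14^((67+1)/4) = 14^17 mod 67.
Repeated squaring: 14^2≡62, 14^4≡25, 14^8≡22, 14^16≡15 (mod 67).
14^17 = 14^(16+1) ≡ 9 (mod 67).
Check: 9² = 81 ≡ 14 (mod 67). The two roots are 9 and 58.

9, 58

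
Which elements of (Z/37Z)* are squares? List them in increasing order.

1,3,4,7,9,10,11,12,16,21,25,26,27,28,30,33,34,36

Square k = 1,…,18 (k and 37−k give the same square):
1²=1, 2²=4, 3²=9, 4²=16, 5²=25, 6²=36, 7²≡12, 8²≡27, 9²≡7, 10²≡26, 11²≡10, 12²≡33, 13²≡21, 14²≡11, 15²≡3, 16²≡34, 17²≡30, 18²≡28 (mod 37).
So the quadratic residues mod 37 are {1, 3, 4, 7, 9, 10, 11, 12, 16, 21, 25, 26, 27, 28, 30, 33, 34, 36}.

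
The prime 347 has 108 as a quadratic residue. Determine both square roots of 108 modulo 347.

124, 223

Since 347 ≡ 3 (mod 4), a square root of 108 is 108^((347+1)/4) = 108^87 mod 347.
Repeated squaring: 108^2≡213, 108^4≡259, 108^8≡110, 108^16≡302, 108^32≡290, 108^64≡126 (mod 347).
108^87 = 108^(64+16+4+2+1) ≡ 124 (mod 347).
Check: 124² = 15376 ≡ 108 (mod 347). The two roots are 124 and 223.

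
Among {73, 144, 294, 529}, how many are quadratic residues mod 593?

(73/593) = +1 → QR.
(144/593) = +1 → QR.
(294/593) = -1 → non-residue.
(529/593) = +1 → QR.
Total quadratic residues among the 4: 3.

3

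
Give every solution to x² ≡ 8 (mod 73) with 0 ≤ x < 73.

73 ≡ 1 (mod 4), so we find a root by search.
Trying successive values, 9² = 81 ≡ 8 (mod 73). The other root is 73 − 9 = 64.

9, 64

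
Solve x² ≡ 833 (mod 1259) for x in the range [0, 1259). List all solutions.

363, 896

Since 1259 ≡ 3 (mod 4), a square root of 833 is 833^((1259+1)/4) = 833^315 mod 1259.
Repeated squaring: 833^2≡180, 833^4≡925, 833^8≡764, 833^16≡779, 833^32≡3, 833^64≡9, 833^128≡81, 833^256≡266 (mod 1259).
833^315 = 833^(256+32+16+8+2+1) ≡ 363 (mod 1259).
Check: 363² = 131769 ≡ 833 (mod 1259). The two roots are 363 and 896.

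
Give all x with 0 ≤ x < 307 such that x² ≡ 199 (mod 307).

97, 210

Since 307 ≡ 3 (mod 4), a square root of 199 is 199^((307+1)/4) = 199^77 mod 307.
Repeated squaring: 199^2≡305, 199^4≡4, 199^8≡16, 199^16≡256, 199^32≡145, 199^64≡149 (mod 307).
199^77 = 199^(64+8+4+1) ≡ 97 (mod 307).
Check: 97² = 9409 ≡ 199 (mod 307). The two roots are 97 and 210.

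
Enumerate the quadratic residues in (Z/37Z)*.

1,3,4,7,9,10,11,12,16,21,25,26,27,28,30,33,34,36

Square k = 1,…,18 (k and 37−k give the same square):
1²=1, 2²=4, 3²=9, 4²=16, 5²=25, 6²=36, 7²≡12, 8²≡27, 9²≡7, 10²≡26, 11²≡10, 12²≡33, 13²≡21, 14²≡11, 15²≡3, 16²≡34, 17²≡30, 18²≡28 (mod 37).
So the quadratic residues mod 37 are {1, 3, 4, 7, 9, 10, 11, 12, 16, 21, 25, 26, 27, 28, 30, 33, 34, 36}.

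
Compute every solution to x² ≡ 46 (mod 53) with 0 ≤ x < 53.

24, 29

53 ≡ 1 (mod 4), so we find a root by search.
Trying successive values, 24² = 576 ≡ 46 (mod 53). The other root is 53 − 24 = 29.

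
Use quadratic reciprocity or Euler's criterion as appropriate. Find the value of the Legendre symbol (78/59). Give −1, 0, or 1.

1

Euler's criterion: (78/59) ≡ 19^29 (mod 59).
19^2 ≡ 7 (mod 59)
19^4 ≡ 49 (mod 59)
19^8 ≡ 41 (mod 59)
19^16 ≡ 29 (mod 59)
19^29 = 19^(16+8+4+1) ≡ 1 (mod 59).
Result is 1, so (78/59) = 1.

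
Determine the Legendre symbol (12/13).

1

Pull out 2^2: since 13 ≡ 5 (mod 8), (2/13) = -1, so (2/13)^2 = +1.
Reciprocity: 3 ≡ 3 and 13 ≡ 1 (mod 4), so (3/13) = +(13/3).
Reduce top mod 3: now compute (1/3).
Reached (1/3) = 1. Collecting the sign flips along the way, the symbol is +1.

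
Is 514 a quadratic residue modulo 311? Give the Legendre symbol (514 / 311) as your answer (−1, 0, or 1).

First reduce: 514 ≡ 203 (mod 311).
Reciprocity: 203 ≡ 3 and 311 ≡ 3 (mod 4), so (203/311) = −(311/203).
Reduce top mod 203: now compute (108/203).
Pull out 2^2: since 203 ≡ 3 (mod 8), (2/203) = -1, so (2/203)^2 = +1.
Reciprocity: 27 ≡ 3 and 203 ≡ 3 (mod 4), so (27/203) = −(203/27).
Reduce top mod 27: now compute (14/27).
Pull out 2: since 27 ≡ 3 (mod 8), (2/27) = -1.
Reciprocity: 7 ≡ 3 and 27 ≡ 3 (mod 4), so (7/27) = −(27/7).
Reduce top mod 7: now compute (6/7).
Pull out 2: since 7 ≡ 7 (mod 8), (2/7) = +1.
Reciprocity: 3 ≡ 3 and 7 ≡ 3 (mod 4), so (3/7) = −(7/3).
Reduce top mod 3: now compute (1/3).
Reached (1/3) = 1. Collecting the sign flips along the way, the symbol is -1.

-1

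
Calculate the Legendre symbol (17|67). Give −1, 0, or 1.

Reciprocity: 17 ≡ 1 and 67 ≡ 3 (mod 4), so (17/67) = +(67/17).
Reduce top mod 17: now compute (16/17).
Pull out 2^4: since 17 ≡ 1 (mod 8), (2/17) = +1, so (2/17)^4 = +1.
Reached (1/17) = 1. Collecting the sign flips along the way, the symbol is +1.

1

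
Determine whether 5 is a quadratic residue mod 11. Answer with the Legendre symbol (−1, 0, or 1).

Reciprocity: 5 ≡ 1 and 11 ≡ 3 (mod 4), so (5/11) = +(11/5).
Reduce top mod 5: now compute (1/5).
Reached (1/5) = 1. Collecting the sign flips along the way, the symbol is +1.

1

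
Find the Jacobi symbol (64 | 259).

Pull out 2^6: since 259 ≡ 3 (mod 8), (2/259) = -1, so (2/259)^6 = +1.
Reached (1/259) = 1. Collecting the sign flips along the way, the symbol is +1.

1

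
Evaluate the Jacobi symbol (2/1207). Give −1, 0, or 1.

Pull out 2: since 1207 ≡ 7 (mod 8), (2/1207) = +1.
Reached (1/1207) = 1. Collecting the sign flips along the way, the symbol is +1.

1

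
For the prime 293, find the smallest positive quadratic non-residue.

(2/293) = −1, so 2 is the smallest positive non-residue mod 293.

2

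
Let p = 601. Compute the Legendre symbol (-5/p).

1

Euler's criterion: (-5/601) ≡ 596^300 (mod 601).
596^2 ≡ 25 (mod 601)
596^4 ≡ 24 (mod 601)
596^8 ≡ 576 (mod 601)
596^16 ≡ 24 (mod 601)
596^32 ≡ 576 (mod 601)
596^64 ≡ 24 (mod 601)
596^128 ≡ 576 (mod 601)
596^256 ≡ 24 (mod 601)
596^300 = 596^(256+32+8+4) ≡ 1 (mod 601).
Result is 1, so (-5/601) = 1.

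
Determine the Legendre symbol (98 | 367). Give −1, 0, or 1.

1

Euler's criterion: (98/367) ≡ 98^183 (mod 367).
98^2 ≡ 62 (mod 367)
98^4 ≡ 174 (mod 367)
98^8 ≡ 182 (mod 367)
98^16 ≡ 94 (mod 367)
98^32 ≡ 28 (mod 367)
98^64 ≡ 50 (mod 367)
98^128 ≡ 298 (mod 367)
98^183 = 98^(128+32+16+4+2+1) ≡ 1 (mod 367).
Result is 1, so (98/367) = 1.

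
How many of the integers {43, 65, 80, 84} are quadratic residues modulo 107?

(43/107) = -1 → non-residue.
(65/107) = -1 → non-residue.
(80/107) = -1 → non-residue.
(84/107) = -1 → non-residue.
Total quadratic residues among the 4: 0.

0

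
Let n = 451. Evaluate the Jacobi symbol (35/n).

1

Reciprocity: 35 ≡ 3 and 451 ≡ 3 (mod 4), so (35/451) = −(451/35).
Reduce top mod 35: now compute (31/35).
Reciprocity: 31 ≡ 3 and 35 ≡ 3 (mod 4), so (31/35) = −(35/31).
Reduce top mod 31: now compute (4/31).
Pull out 2^2: since 31 ≡ 7 (mod 8), (2/31) = +1, so (2/31)^2 = +1.
Reached (1/31) = 1. Collecting the sign flips along the way, the symbol is +1.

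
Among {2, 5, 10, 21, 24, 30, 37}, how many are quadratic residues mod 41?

5

(2/41) = +1 → QR.
(5/41) = +1 → QR.
(10/41) = +1 → QR.
(21/41) = +1 → QR.
(24/41) = -1 → non-residue.
(30/41) = -1 → non-residue.
(37/41) = +1 → QR.
Total quadratic residues among the 7: 5.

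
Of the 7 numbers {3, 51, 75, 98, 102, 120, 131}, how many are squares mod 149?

2

(3/149) = -1 → non-residue.
(51/149) = -1 → non-residue.
(75/149) = -1 → non-residue.
(98/149) = -1 → non-residue.
(102/149) = +1 → QR.
(120/149) = +1 → QR.
(131/149) = -1 → non-residue.
Total quadratic residues among the 7: 2.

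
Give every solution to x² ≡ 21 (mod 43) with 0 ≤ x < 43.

Since 43 ≡ 3 (mod 4), a square root of 21 is 21^((43+1)/4) = 21^11 mod 43.
Repeated squaring: 21^2≡11, 21^4≡35, 21^8≡21 (mod 43).
21^11 = 21^(8+2+1) ≡ 35 (mod 43).
Check: 35² = 1225 ≡ 21 (mod 43). The two roots are 8 and 35.

8, 35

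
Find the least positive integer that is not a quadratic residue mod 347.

(2/347) = −1, so 2 is the smallest positive non-residue mod 347.

2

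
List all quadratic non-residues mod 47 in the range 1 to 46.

5 10 11 13 15 19 20 22 23 26 29 30 31 33 35 38 39 40 41 43 44 45 46

Square k = 1,…,23 (k and 47−k give the same square):
1²=1, 2²=4, 3²=9, 4²=16, 5²=25, 6²=36, 7²≡2, 8²≡17, 9²≡34, 10²≡6, 11²≡27, 12²≡3, 13²≡28, 14²≡8, 15²≡37, 16²≡21, 17²≡7, 18²≡42, 19²≡32, 20²≡24, 21²≡18, 22²≡14, 23²≡12 (mod 47).
The residues are {1, 2, 3, 4, 6, 7, 8, 9, 12, 14, 16, 17, 18, 21, 24, 25, 27, 28, 32, 34, 36, 37, 42}; the non-residues are the remaining 23 nonzero classes.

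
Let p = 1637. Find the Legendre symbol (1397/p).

Reciprocity: 1397 ≡ 1 and 1637 ≡ 1 (mod 4), so (1397/1637) = +(1637/1397).
Reduce top mod 1397: now compute (240/1397).
Pull out 2^4: since 1397 ≡ 5 (mod 8), (2/1397) = -1, so (2/1397)^4 = +1.
Reciprocity: 15 ≡ 3 and 1397 ≡ 1 (mod 4), so (15/1397) = +(1397/15).
Reduce top mod 15: now compute (2/15).
Pull out 2: since 15 ≡ 7 (mod 8), (2/15) = +1.
Reached (1/15) = 1. Collecting the sign flips along the way, the symbol is +1.

1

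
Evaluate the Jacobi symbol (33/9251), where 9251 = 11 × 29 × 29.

0

Reciprocity: 33 ≡ 1 and 9251 ≡ 3 (mod 4), so (33/9251) = +(9251/33).
Reduce top mod 33: now compute (11/33).
Reciprocity: 11 ≡ 3 and 33 ≡ 1 (mod 4), so (11/33) = +(33/11).
Reduce top mod 11: now compute (0/11).
Top reduces to 0: gcd > 1, so the symbol is 0.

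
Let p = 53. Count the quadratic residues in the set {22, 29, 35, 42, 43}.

(22/53) = -1 → non-residue.
(29/53) = +1 → QR.
(35/53) = -1 → non-residue.
(42/53) = +1 → QR.
(43/53) = +1 → QR.
Total quadratic residues among the 5: 3.

3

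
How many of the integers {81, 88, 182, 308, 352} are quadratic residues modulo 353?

4

(81/353) = +1 → QR.
(88/353) = +1 → QR.
(182/353) = +1 → QR.
(308/353) = -1 → non-residue.
(352/353) = +1 → QR.
Total quadratic residues among the 5: 4.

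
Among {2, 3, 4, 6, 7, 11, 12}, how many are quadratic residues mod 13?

3

(2/13) = -1 → non-residue.
(3/13) = +1 → QR.
(4/13) = +1 → QR.
(6/13) = -1 → non-residue.
(7/13) = -1 → non-residue.
(11/13) = -1 → non-residue.
(12/13) = +1 → QR.
Total quadratic residues among the 7: 3.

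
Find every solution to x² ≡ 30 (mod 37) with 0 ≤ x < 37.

37 ≡ 1 (mod 4), so we find a root by search.
Trying successive values, 17² = 289 ≡ 30 (mod 37). The other root is 37 − 17 = 20.

17, 20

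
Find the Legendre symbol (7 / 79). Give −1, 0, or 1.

-1

Reciprocity: 7 ≡ 3 and 79 ≡ 3 (mod 4), so (7/79) = −(79/7).
Reduce top mod 7: now compute (2/7).
Pull out 2: since 7 ≡ 7 (mod 8), (2/7) = +1.
Reached (1/7) = 1. Collecting the sign flips along the way, the symbol is -1.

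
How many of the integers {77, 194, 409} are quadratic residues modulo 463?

(77/463) = +1 → QR.
(194/463) = +1 → QR.
(409/463) = +1 → QR.
Total quadratic residues among the 3: 3.

3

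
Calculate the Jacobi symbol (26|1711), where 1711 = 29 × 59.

-1

Pull out 2: since 1711 ≡ 7 (mod 8), (2/1711) = +1.
Reciprocity: 13 ≡ 1 and 1711 ≡ 3 (mod 4), so (13/1711) = +(1711/13).
Reduce top mod 13: now compute (8/13).
Pull out 2^3: since 13 ≡ 5 (mod 8), (2/13) = -1, so (2/13)^3 = -1.
Reached (1/13) = 1. Collecting the sign flips along the way, the symbol is -1.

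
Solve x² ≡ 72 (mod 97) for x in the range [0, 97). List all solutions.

97 ≡ 1 (mod 4), so we find a root by search.
Trying successive values, 13² = 169 ≡ 72 (mod 97). The other root is 97 − 13 = 84.

13, 84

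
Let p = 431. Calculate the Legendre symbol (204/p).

-1

Pull out 2^2: since 431 ≡ 7 (mod 8), (2/431) = +1, so (2/431)^2 = +1.
Reciprocity: 51 ≡ 3 and 431 ≡ 3 (mod 4), so (51/431) = −(431/51).
Reduce top mod 51: now compute (23/51).
Reciprocity: 23 ≡ 3 and 51 ≡ 3 (mod 4), so (23/51) = −(51/23).
Reduce top mod 23: now compute (5/23).
Reciprocity: 5 ≡ 1 and 23 ≡ 3 (mod 4), so (5/23) = +(23/5).
Reduce top mod 5: now compute (3/5).
Reciprocity: 3 ≡ 3 and 5 ≡ 1 (mod 4), so (3/5) = +(5/3).
Reduce top mod 3: now compute (2/3).
Pull out 2: since 3 ≡ 3 (mod 8), (2/3) = -1.
Reached (1/3) = 1. Collecting the sign flips along the way, the symbol is -1.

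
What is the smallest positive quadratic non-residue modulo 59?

2

(2/59) = −1, so 2 is the smallest positive non-residue mod 59.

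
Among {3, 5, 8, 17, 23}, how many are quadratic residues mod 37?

(3/37) = +1 → QR.
(5/37) = -1 → non-residue.
(8/37) = -1 → non-residue.
(17/37) = -1 → non-residue.
(23/37) = -1 → non-residue.
Total quadratic residues among the 5: 1.

1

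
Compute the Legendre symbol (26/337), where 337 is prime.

1

Euler's criterion: (26/337) ≡ 26^168 (mod 337).
26^2 ≡ 2 (mod 337)
26^4 ≡ 4 (mod 337)
26^8 ≡ 16 (mod 337)
26^16 ≡ 256 (mod 337)
26^32 ≡ 158 (mod 337)
26^64 ≡ 26 (mod 337)
26^128 ≡ 2 (mod 337)
26^168 = 26^(128+32+8) ≡ 1 (mod 337).
Result is 1, so (26/337) = 1.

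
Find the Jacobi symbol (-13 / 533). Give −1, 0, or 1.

0

First reduce: -13 ≡ 520 (mod 533).
Pull out 2^3: since 533 ≡ 5 (mod 8), (2/533) = -1, so (2/533)^3 = -1.
Reciprocity: 65 ≡ 1 and 533 ≡ 1 (mod 4), so (65/533) = +(533/65).
Reduce top mod 65: now compute (13/65).
Reciprocity: 13 ≡ 1 and 65 ≡ 1 (mod 4), so (13/65) = +(65/13).
Reduce top mod 13: now compute (0/13).
Top reduces to 0: gcd > 1, so the symbol is 0.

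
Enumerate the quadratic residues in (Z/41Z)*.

Square k = 1,…,20 (k and 41−k give the same square):
1²=1, 2²=4, 3²=9, 4²=16, 5²=25, 6²=36, 7²≡8, 8²≡23, 9²≡40, 10²≡18, 11²≡39, 12²≡21, 13²≡5, 14²≡32, 15²≡20, 16²≡10, 17²≡2, 18²≡37, 19²≡33, 20²≡31 (mod 41).
So the quadratic residues mod 41 are {1, 2, 4, 5, 8, 9, 10, 16, 18, 20, 21, 23, 25, 31, 32, 33, 36, 37, 39, 40}.

1, 2, 4, 5, 8, 9, 10, 16, 18, 20, 21, 23, 25, 31, 32, 33, 36, 37, 39, 40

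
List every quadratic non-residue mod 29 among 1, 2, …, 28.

Square k = 1,…,14 (k and 29−k give the same square):
1²=1, 2²=4, 3²=9, 4²=16, 5²=25, 6²≡7, 7²≡20, 8²≡6, 9²≡23, 10²≡13, 11²≡5, 12²≡28, 13²≡24, 14²≡22 (mod 29).
The residues are {1, 4, 5, 6, 7, 9, 13, 16, 20, 22, 23, 24, 25, 28}; the non-residues are the remaining 14 nonzero classes.

2,3,8,10,11,12,14,15,17,18,19,21,26,27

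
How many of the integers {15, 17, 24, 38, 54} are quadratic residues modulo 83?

2

(15/83) = -1 → non-residue.
(17/83) = +1 → QR.
(24/83) = -1 → non-residue.
(38/83) = +1 → QR.
(54/83) = -1 → non-residue.
Total quadratic residues among the 5: 2.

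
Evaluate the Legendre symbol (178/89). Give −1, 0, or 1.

0

First reduce: 178 ≡ 0 (mod 89).
Top reduces to 0: gcd > 1, so the symbol is 0.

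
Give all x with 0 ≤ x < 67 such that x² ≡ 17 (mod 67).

Since 67 ≡ 3 (mod 4), a square root of 17 is 17^((67+1)/4) = 17^17 mod 67.
Repeated squaring: 17^2≡21, 17^4≡39, 17^8≡47, 17^16≡65 (mod 67).
17^17 = 17^(16+1) ≡ 33 (mod 67).
Check: 33² = 1089 ≡ 17 (mod 67). The two roots are 33 and 34.

33, 34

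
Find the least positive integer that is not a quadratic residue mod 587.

2

(2/587) = −1, so 2 is the smallest positive non-residue mod 587.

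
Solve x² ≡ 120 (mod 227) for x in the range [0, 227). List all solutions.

44, 183

Since 227 ≡ 3 (mod 4), a square root of 120 is 120^((227+1)/4) = 120^57 mod 227.
Repeated squaring: 120^2≡99, 120^4≡40, 120^8≡11, 120^16≡121, 120^32≡113 (mod 227).
120^57 = 120^(32+16+8+1) ≡ 44 (mod 227).
Check: 44² = 1936 ≡ 120 (mod 227). The two roots are 44 and 183.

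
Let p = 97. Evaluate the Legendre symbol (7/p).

Reciprocity: 7 ≡ 3 and 97 ≡ 1 (mod 4), so (7/97) = +(97/7).
Reduce top mod 7: now compute (6/7).
Pull out 2: since 7 ≡ 7 (mod 8), (2/7) = +1.
Reciprocity: 3 ≡ 3 and 7 ≡ 3 (mod 4), so (3/7) = −(7/3).
Reduce top mod 3: now compute (1/3).
Reached (1/3) = 1. Collecting the sign flips along the way, the symbol is -1.

-1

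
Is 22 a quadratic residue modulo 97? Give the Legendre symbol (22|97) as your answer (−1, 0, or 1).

1

Euler's criterion: (22/97) ≡ 22^48 (mod 97).
22^2 ≡ 96 (mod 97)
22^4 ≡ 1 (mod 97)
22^8 ≡ 1 (mod 97)
22^16 ≡ 1 (mod 97)
22^32 ≡ 1 (mod 97)
22^48 = 22^(32+16) ≡ 1 (mod 97).
Result is 1, so (22/97) = 1.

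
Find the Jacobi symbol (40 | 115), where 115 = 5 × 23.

0

Pull out 2^3: since 115 ≡ 3 (mod 8), (2/115) = -1, so (2/115)^3 = -1.
Reciprocity: 5 ≡ 1 and 115 ≡ 3 (mod 4), so (5/115) = +(115/5).
Reduce top mod 5: now compute (0/5).
Top reduces to 0: gcd > 1, so the symbol is 0.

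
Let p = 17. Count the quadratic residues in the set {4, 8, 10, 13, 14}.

3

(4/17) = +1 → QR.
(8/17) = +1 → QR.
(10/17) = -1 → non-residue.
(13/17) = +1 → QR.
(14/17) = -1 → non-residue.
Total quadratic residues among the 5: 3.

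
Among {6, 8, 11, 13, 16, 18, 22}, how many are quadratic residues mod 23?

5

(6/23) = +1 → QR.
(8/23) = +1 → QR.
(11/23) = -1 → non-residue.
(13/23) = +1 → QR.
(16/23) = +1 → QR.
(18/23) = +1 → QR.
(22/23) = -1 → non-residue.
Total quadratic residues among the 7: 5.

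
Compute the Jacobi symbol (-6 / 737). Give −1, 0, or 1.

First reduce: -6 ≡ 731 (mod 737).
Reciprocity: 731 ≡ 3 and 737 ≡ 1 (mod 4), so (731/737) = +(737/731).
Reduce top mod 731: now compute (6/731).
Pull out 2: since 731 ≡ 3 (mod 8), (2/731) = -1.
Reciprocity: 3 ≡ 3 and 731 ≡ 3 (mod 4), so (3/731) = −(731/3).
Reduce top mod 3: now compute (2/3).
Pull out 2: since 3 ≡ 3 (mod 8), (2/3) = -1.
Reached (1/3) = 1. Collecting the sign flips along the way, the symbol is -1.

-1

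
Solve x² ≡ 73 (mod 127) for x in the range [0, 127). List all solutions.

Since 127 ≡ 3 (mod 4), a square root of 73 is 73^((127+1)/4) = 73^32 mod 127.
Repeated squaring: 73^2≡122, 73^4≡25, 73^8≡117, 73^16≡100, 73^32≡94 (mod 127).
73^32 = 73^(32) ≡ 94 (mod 127).
Check: 94² = 8836 ≡ 73 (mod 127). The two roots are 33 and 94.

33, 94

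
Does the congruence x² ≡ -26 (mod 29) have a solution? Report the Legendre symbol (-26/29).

-1

First reduce: -26 ≡ 3 (mod 29).
Reciprocity: 3 ≡ 3 and 29 ≡ 1 (mod 4), so (3/29) = +(29/3).
Reduce top mod 3: now compute (2/3).
Pull out 2: since 3 ≡ 3 (mod 8), (2/3) = -1.
Reached (1/3) = 1. Collecting the sign flips along the way, the symbol is -1.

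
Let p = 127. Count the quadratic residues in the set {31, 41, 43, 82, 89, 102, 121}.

4

(31/127) = +1 → QR.
(41/127) = +1 → QR.
(43/127) = -1 → non-residue.
(82/127) = +1 → QR.
(89/127) = -1 → non-residue.
(102/127) = -1 → non-residue.
(121/127) = +1 → QR.
Total quadratic residues among the 7: 4.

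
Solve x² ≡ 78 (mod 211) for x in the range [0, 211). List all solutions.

17, 194

Since 211 ≡ 3 (mod 4), a square root of 78 is 78^((211+1)/4) = 78^53 mod 211.
Repeated squaring: 78^2≡176, 78^4≡170, 78^8≡204, 78^16≡49, 78^32≡80 (mod 211).
78^53 = 78^(32+16+4+1) ≡ 194 (mod 211).
Check: 194² = 37636 ≡ 78 (mod 211). The two roots are 17 and 194.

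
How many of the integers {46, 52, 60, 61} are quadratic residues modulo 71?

1

(46/71) = -1 → non-residue.
(52/71) = -1 → non-residue.
(60/71) = +1 → QR.
(61/71) = -1 → non-residue.
Total quadratic residues among the 4: 1.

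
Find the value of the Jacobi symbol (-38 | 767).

1

First reduce: -38 ≡ 729 (mod 767).
Reciprocity: 729 ≡ 1 and 767 ≡ 3 (mod 4), so (729/767) = +(767/729).
Reduce top mod 729: now compute (38/729).
Pull out 2: since 729 ≡ 1 (mod 8), (2/729) = +1.
Reciprocity: 19 ≡ 3 and 729 ≡ 1 (mod 4), so (19/729) = +(729/19).
Reduce top mod 19: now compute (7/19).
Reciprocity: 7 ≡ 3 and 19 ≡ 3 (mod 4), so (7/19) = −(19/7).
Reduce top mod 7: now compute (5/7).
Reciprocity: 5 ≡ 1 and 7 ≡ 3 (mod 4), so (5/7) = +(7/5).
Reduce top mod 5: now compute (2/5).
Pull out 2: since 5 ≡ 5 (mod 8), (2/5) = -1.
Reached (1/5) = 1. Collecting the sign flips along the way, the symbol is +1.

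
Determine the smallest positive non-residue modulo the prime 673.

5

(2/673) = +1, so 2 is a residue.
(3/673) = +1, so 3 is a residue.
(4/673) = +1, so 4 is a residue.
(5/673) = −1, so 5 is the smallest positive non-residue mod 673.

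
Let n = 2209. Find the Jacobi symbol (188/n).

0

Pull out 2^2: since 2209 ≡ 1 (mod 8), (2/2209) = +1, so (2/2209)^2 = +1.
Reciprocity: 47 ≡ 3 and 2209 ≡ 1 (mod 4), so (47/2209) = +(2209/47).
Reduce top mod 47: now compute (0/47).
Top reduces to 0: gcd > 1, so the symbol is 0.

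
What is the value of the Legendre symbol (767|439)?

-1

First reduce: 767 ≡ 328 (mod 439).
Pull out 2^3: since 439 ≡ 7 (mod 8), (2/439) = +1, so (2/439)^3 = +1.
Reciprocity: 41 ≡ 1 and 439 ≡ 3 (mod 4), so (41/439) = +(439/41).
Reduce top mod 41: now compute (29/41).
Reciprocity: 29 ≡ 1 and 41 ≡ 1 (mod 4), so (29/41) = +(41/29).
Reduce top mod 29: now compute (12/29).
Pull out 2^2: since 29 ≡ 5 (mod 8), (2/29) = -1, so (2/29)^2 = +1.
Reciprocity: 3 ≡ 3 and 29 ≡ 1 (mod 4), so (3/29) = +(29/3).
Reduce top mod 3: now compute (2/3).
Pull out 2: since 3 ≡ 3 (mod 8), (2/3) = -1.
Reached (1/3) = 1. Collecting the sign flips along the way, the symbol is -1.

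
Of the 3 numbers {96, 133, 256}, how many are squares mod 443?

(96/443) = -1 → non-residue.
(133/443) = +1 → QR.
(256/443) = +1 → QR.
Total quadratic residues among the 3: 2.

2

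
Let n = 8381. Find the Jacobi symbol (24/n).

1

Pull out 2^3: since 8381 ≡ 5 (mod 8), (2/8381) = -1, so (2/8381)^3 = -1.
Reciprocity: 3 ≡ 3 and 8381 ≡ 1 (mod 4), so (3/8381) = +(8381/3).
Reduce top mod 3: now compute (2/3).
Pull out 2: since 3 ≡ 3 (mod 8), (2/3) = -1.
Reached (1/3) = 1. Collecting the sign flips along the way, the symbol is +1.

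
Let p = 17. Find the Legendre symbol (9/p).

1

Reciprocity: 9 ≡ 1 and 17 ≡ 1 (mod 4), so (9/17) = +(17/9).
Reduce top mod 9: now compute (8/9).
Pull out 2^3: since 9 ≡ 1 (mod 8), (2/9) = +1, so (2/9)^3 = +1.
Reached (1/9) = 1. Collecting the sign flips along the way, the symbol is +1.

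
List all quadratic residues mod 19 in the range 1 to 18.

Square k = 1,…,9 (k and 19−k give the same square):
1²=1, 2²=4, 3²=9, 4²=16, 5²≡6, 6²≡17, 7²≡11, 8²≡7, 9²≡5 (mod 19).
So the quadratic residues mod 19 are {1, 4, 5, 6, 7, 9, 11, 16, 17}.

1,4,5,6,7,9,11,16,17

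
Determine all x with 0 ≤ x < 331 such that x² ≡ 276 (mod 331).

40, 291

Since 331 ≡ 3 (mod 4), a square root of 276 is 276^((331+1)/4) = 276^83 mod 331.
Repeated squaring: 276^2≡46, 276^4≡130, 276^8≡19, 276^16≡30, 276^32≡238, 276^64≡43 (mod 331).
276^83 = 276^(64+16+2+1) ≡ 291 (mod 331).
Check: 291² = 84681 ≡ 276 (mod 331). The two roots are 40 and 291.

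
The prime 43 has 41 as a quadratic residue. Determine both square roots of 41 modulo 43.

16, 27

Since 43 ≡ 3 (mod 4), a square root of 41 is 41^((43+1)/4) = 41^11 mod 43.
Repeated squaring: 41^2≡4, 41^4≡16, 41^8≡41 (mod 43).
41^11 = 41^(8+2+1) ≡ 16 (mod 43).
Check: 16² = 256 ≡ 41 (mod 43). The two roots are 16 and 27.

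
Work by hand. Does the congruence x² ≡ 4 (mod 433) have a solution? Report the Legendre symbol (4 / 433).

1

Pull out 2^2: since 433 ≡ 1 (mod 8), (2/433) = +1, so (2/433)^2 = +1.
Reached (1/433) = 1. Collecting the sign flips along the way, the symbol is +1.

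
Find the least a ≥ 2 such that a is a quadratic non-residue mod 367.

3

(2/367) = +1, so 2 is a residue.
(3/367) = −1, so 3 is the smallest positive non-residue mod 367.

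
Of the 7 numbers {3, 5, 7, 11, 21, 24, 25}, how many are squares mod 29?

4

(3/29) = -1 → non-residue.
(5/29) = +1 → QR.
(7/29) = +1 → QR.
(11/29) = -1 → non-residue.
(21/29) = -1 → non-residue.
(24/29) = +1 → QR.
(25/29) = +1 → QR.
Total quadratic residues among the 7: 4.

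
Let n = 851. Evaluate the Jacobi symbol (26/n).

1

Pull out 2: since 851 ≡ 3 (mod 8), (2/851) = -1.
Reciprocity: 13 ≡ 1 and 851 ≡ 3 (mod 4), so (13/851) = +(851/13).
Reduce top mod 13: now compute (6/13).
Pull out 2: since 13 ≡ 5 (mod 8), (2/13) = -1.
Reciprocity: 3 ≡ 3 and 13 ≡ 1 (mod 4), so (3/13) = +(13/3).
Reduce top mod 3: now compute (1/3).
Reached (1/3) = 1. Collecting the sign flips along the way, the symbol is +1.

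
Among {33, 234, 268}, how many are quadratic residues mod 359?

1

(33/359) = +1 → QR.
(234/359) = -1 → non-residue.
(268/359) = -1 → non-residue.
Total quadratic residues among the 3: 1.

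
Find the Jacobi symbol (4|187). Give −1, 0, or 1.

Pull out 2^2: since 187 ≡ 3 (mod 8), (2/187) = -1, so (2/187)^2 = +1.
Reached (1/187) = 1. Collecting the sign flips along the way, the symbol is +1.

1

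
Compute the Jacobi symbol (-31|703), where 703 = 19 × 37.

First reduce: -31 ≡ 672 (mod 703).
Pull out 2^5: since 703 ≡ 7 (mod 8), (2/703) = +1, so (2/703)^5 = +1.
Reciprocity: 21 ≡ 1 and 703 ≡ 3 (mod 4), so (21/703) = +(703/21).
Reduce top mod 21: now compute (10/21).
Pull out 2: since 21 ≡ 5 (mod 8), (2/21) = -1.
Reciprocity: 5 ≡ 1 and 21 ≡ 1 (mod 4), so (5/21) = +(21/5).
Reduce top mod 5: now compute (1/5).
Reached (1/5) = 1. Collecting the sign flips along the way, the symbol is -1.

-1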